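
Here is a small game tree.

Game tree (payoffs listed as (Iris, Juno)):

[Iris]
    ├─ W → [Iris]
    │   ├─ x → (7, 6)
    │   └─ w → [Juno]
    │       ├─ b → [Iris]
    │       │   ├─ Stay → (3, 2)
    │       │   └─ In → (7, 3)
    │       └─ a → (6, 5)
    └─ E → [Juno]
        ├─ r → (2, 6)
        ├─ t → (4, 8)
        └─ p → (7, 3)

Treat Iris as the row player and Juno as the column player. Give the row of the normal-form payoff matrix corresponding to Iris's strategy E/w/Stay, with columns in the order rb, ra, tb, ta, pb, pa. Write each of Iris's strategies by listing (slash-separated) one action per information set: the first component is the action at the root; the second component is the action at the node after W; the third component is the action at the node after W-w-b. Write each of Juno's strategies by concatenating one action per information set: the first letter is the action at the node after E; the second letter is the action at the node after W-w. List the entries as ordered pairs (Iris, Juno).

(2,6) (2,6) (4,8) (4,8) (7,3) (7,3)

vs rb: Iris plays E → Juno plays r at [E] → (2, 6)
vs ra: Iris plays E → Juno plays r at [E] → (2, 6)
vs tb: Iris plays E → Juno plays t at [E] → (4, 8)
vs ta: Iris plays E → Juno plays t at [E] → (4, 8)
vs pb: Iris plays E → Juno plays p at [E] → (7, 3)
vs pa: Iris plays E → Juno plays p at [E] → (7, 3)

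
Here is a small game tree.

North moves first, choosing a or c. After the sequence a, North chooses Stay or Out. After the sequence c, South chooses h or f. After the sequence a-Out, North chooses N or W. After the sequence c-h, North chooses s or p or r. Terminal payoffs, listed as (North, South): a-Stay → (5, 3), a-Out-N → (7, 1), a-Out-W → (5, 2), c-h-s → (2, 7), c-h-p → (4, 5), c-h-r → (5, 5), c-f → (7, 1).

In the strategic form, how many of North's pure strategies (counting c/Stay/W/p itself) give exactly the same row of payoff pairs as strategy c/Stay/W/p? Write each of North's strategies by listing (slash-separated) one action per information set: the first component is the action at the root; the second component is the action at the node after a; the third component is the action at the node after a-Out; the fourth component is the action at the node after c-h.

4

Row for c/Stay/W/p (columns h, f): (4,5) (7,1).
Under c/Stay/W/p, North's choice at the node after a and at the node after a-Out can never be reached regardless of what South does, so varying those choices leaves every outcome unchanged.
Holding the reachable choices fixed and varying the unreachable ones freely already gives 2 × 2 = 4 equivalent strategies.
No other strategy reproduces this row, so those 4 are the full class: c/Stay/N/p, c/Stay/W/p, c/Out/N/p, c/Out/W/p.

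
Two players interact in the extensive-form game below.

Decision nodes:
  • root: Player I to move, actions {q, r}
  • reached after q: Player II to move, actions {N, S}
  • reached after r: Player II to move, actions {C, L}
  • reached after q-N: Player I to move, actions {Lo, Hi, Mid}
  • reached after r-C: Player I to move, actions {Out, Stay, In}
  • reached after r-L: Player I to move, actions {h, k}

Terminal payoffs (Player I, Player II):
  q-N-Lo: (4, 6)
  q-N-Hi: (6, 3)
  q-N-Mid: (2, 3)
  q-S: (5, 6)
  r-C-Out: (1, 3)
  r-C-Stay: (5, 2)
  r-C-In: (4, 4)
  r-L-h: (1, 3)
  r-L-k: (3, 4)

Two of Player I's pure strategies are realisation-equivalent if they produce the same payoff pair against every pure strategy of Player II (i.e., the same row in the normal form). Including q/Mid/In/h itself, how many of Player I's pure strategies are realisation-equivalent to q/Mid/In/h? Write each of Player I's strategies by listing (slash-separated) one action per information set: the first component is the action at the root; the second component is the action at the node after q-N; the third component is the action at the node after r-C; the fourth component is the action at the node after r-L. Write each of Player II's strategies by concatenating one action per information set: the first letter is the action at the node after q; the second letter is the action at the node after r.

6

Row for q/Mid/In/h (columns NC, NL, SC, SL): (2,3) (2,3) (5,6) (5,6).
Under q/Mid/In/h, Player I's choice at the node after r-C and at the node after r-L can never be reached regardless of what Player II does, so varying those choices leaves every outcome unchanged.
Holding the reachable choices fixed and varying the unreachable ones freely already gives 3 × 2 = 6 equivalent strategies.
No other strategy reproduces this row, so those 6 are the full class: q/Mid/Out/h, q/Mid/Out/k, q/Mid/Stay/h, q/Mid/Stay/k, q/Mid/In/h, q/Mid/In/k.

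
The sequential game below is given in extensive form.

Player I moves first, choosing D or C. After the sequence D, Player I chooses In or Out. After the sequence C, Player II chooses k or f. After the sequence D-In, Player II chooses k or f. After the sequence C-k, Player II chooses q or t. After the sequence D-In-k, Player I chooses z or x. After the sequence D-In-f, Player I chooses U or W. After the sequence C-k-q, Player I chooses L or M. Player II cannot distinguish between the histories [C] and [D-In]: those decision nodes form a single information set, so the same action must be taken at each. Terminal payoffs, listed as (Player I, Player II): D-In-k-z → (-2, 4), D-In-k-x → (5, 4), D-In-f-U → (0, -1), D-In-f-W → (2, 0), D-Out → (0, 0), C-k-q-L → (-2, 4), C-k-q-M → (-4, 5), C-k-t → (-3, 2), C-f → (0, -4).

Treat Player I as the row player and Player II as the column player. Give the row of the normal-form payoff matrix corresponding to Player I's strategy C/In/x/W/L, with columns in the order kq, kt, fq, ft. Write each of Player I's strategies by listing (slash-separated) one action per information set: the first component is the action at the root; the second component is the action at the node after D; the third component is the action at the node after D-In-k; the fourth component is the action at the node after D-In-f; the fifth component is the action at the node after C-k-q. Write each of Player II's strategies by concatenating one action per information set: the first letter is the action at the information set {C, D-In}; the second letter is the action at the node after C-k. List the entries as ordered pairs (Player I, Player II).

(-2,4) (-3,2) (0,-4) (0,-4)

vs kq: Player I plays C → Player II plays k at [C] → Player II plays q at [C-k] → Player I plays L at [C-k-q] → (-2, 4)
vs kt: Player I plays C → Player II plays k at [C] → Player II plays t at [C-k] → (-3, 2)
vs fq: Player I plays C → Player II plays f at [C] → (0, -4)
vs ft: Player I plays C → Player II plays f at [C] → (0, -4)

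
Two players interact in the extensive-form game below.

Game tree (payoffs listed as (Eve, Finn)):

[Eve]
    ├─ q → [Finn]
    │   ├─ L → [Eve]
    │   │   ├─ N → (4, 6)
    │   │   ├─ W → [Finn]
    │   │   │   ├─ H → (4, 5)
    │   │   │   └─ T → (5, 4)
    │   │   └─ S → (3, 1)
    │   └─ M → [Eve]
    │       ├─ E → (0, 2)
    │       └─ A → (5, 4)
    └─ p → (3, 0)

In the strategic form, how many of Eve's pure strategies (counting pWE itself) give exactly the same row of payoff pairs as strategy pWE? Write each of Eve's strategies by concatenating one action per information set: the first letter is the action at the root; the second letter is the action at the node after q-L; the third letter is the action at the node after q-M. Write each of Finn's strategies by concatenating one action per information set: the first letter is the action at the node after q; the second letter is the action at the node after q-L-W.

6

Row for pWE (columns LH, LT, MH, MT): (3,0) (3,0) (3,0) (3,0).
Under pWE, Eve's choice at the node after q-L and at the node after q-M can never be reached regardless of what Finn does, so varying those choices leaves every outcome unchanged.
Holding the reachable choices fixed and varying the unreachable ones freely already gives 3 × 2 = 6 equivalent strategies.
No other strategy reproduces this row, so those 6 are the full class: pNE, pNA, pWE, pWA, pSE, pSA.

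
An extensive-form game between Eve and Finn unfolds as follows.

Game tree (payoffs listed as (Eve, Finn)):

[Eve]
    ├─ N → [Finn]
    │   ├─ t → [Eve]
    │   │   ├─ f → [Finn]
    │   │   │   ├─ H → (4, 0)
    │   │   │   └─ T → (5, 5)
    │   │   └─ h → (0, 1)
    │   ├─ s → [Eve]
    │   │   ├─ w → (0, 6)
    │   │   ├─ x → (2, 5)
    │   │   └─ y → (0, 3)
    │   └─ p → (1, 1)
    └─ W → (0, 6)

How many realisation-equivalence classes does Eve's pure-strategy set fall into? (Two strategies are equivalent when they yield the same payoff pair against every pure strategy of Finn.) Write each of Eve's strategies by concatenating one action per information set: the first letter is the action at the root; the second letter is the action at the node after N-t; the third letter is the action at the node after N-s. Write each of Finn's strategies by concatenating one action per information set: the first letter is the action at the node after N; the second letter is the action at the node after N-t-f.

7

Eve has 12 pure strategies: Nfw, Nfx, Nfy, Nhw, Nhx, Nhy, Wfw, Wfx, Wfy, Whw, Whx, Why. Columns: tH, tT, sH, sT, pH, pT.
{Nfw} → row (4,0) (5,5) (0,6) (0,6) (1,1) (1,1)
{Nfx} → row (4,0) (5,5) (2,5) (2,5) (1,1) (1,1)
{Nfy} → row (4,0) (5,5) (0,3) (0,3) (1,1) (1,1)
{Nhw} → row (0,1) (0,1) (0,6) (0,6) (1,1) (1,1)
{Nhx} → row (0,1) (0,1) (2,5) (2,5) (1,1) (1,1)
{Nhy} → row (0,1) (0,1) (0,3) (0,3) (1,1) (1,1)
{Wfw, Wfx, Wfy, Whw, Whx, Why} → row (0,6) (0,6) (0,6) (0,6) (0,6) (0,6)
That's 7 distinct rows out of 12 strategies.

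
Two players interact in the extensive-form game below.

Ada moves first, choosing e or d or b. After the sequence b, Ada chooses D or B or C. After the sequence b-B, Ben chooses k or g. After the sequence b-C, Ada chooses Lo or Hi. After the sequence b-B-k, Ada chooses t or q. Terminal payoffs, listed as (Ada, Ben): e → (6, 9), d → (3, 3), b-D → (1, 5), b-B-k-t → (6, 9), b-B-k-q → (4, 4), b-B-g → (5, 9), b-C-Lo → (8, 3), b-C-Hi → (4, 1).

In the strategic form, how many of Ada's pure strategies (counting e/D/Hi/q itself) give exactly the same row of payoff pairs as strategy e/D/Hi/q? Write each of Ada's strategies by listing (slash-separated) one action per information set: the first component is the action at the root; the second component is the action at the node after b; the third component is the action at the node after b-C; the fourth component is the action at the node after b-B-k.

Row for e/D/Hi/q (columns k, g): (6,9) (6,9).
Under e/D/Hi/q, Ada's choice at the node after b and at the node after b-C and at the node after b-B-k can never be reached regardless of what Ben does, so varying those choices leaves every outcome unchanged.
Holding the reachable choices fixed and varying the unreachable ones freely already gives 3 × 2 × 2 = 12 equivalent strategies.
No other strategy reproduces this row, so those 12 are the full class: e/D/Lo/t, e/D/Lo/q, e/D/Hi/t, e/D/Hi/q, e/B/Lo/t, e/B/Lo/q, e/B/Hi/t, e/B/Hi/q, e/C/Lo/t, e/C/Lo/q, e/C/Hi/t, e/C/Hi/q.

12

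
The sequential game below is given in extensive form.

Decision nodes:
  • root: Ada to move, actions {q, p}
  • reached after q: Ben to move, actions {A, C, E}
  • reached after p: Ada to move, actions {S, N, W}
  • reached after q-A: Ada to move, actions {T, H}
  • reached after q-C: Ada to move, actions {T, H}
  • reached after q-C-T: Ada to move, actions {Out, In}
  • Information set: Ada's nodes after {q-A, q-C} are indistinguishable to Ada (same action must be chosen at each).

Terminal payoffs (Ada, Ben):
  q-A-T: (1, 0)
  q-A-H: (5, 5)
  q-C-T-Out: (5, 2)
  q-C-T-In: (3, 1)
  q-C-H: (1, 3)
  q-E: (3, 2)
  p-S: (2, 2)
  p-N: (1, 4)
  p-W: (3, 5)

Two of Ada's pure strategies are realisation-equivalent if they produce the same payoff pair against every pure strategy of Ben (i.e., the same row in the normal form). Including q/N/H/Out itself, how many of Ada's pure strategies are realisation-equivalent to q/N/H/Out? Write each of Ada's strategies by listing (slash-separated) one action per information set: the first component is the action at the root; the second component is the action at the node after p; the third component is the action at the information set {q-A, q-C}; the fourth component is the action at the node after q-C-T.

Row for q/N/H/Out (columns A, C, E): (5,5) (1,3) (3,2).
Under q/N/H/Out, Ada's choice at the node after p and at the node after q-C-T can never be reached regardless of what Ben does, so varying those choices leaves every outcome unchanged.
Holding the reachable choices fixed and varying the unreachable ones freely already gives 3 × 2 = 6 equivalent strategies.
No other strategy reproduces this row, so those 6 are the full class: q/S/H/Out, q/S/H/In, q/N/H/Out, q/N/H/In, q/W/H/Out, q/W/H/In.

6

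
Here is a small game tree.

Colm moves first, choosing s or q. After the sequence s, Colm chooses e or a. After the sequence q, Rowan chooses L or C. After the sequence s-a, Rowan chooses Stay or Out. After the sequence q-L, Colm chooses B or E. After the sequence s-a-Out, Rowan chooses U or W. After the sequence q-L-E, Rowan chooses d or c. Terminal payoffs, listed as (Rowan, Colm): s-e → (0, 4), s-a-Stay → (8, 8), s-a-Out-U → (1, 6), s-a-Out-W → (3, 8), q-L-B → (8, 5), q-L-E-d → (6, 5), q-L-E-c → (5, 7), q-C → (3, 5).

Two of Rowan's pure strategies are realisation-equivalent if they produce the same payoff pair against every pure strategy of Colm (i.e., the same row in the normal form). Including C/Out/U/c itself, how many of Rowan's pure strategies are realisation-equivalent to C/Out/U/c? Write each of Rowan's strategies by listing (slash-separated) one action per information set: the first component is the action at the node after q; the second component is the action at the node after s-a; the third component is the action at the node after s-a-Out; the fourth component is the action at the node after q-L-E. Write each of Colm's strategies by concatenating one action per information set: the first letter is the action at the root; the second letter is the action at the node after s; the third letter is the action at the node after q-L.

2

Row for C/Out/U/c (columns seB, seE, saB, saE, qeB, qeE, qaB, qaE): (0,4) (0,4) (1,6) (1,6) (3,5) (3,5) (3,5) (3,5).
Under C/Out/U/c, Rowan's choice at the node after q-L-E can never be reached regardless of what Colm does, so varying those choices leaves every outcome unchanged.
Holding the reachable choices fixed and varying the unreachable one freely already gives 2 equivalent strategies.
No other strategy reproduces this row, so those 2 are the full class: C/Out/U/d, C/Out/U/c.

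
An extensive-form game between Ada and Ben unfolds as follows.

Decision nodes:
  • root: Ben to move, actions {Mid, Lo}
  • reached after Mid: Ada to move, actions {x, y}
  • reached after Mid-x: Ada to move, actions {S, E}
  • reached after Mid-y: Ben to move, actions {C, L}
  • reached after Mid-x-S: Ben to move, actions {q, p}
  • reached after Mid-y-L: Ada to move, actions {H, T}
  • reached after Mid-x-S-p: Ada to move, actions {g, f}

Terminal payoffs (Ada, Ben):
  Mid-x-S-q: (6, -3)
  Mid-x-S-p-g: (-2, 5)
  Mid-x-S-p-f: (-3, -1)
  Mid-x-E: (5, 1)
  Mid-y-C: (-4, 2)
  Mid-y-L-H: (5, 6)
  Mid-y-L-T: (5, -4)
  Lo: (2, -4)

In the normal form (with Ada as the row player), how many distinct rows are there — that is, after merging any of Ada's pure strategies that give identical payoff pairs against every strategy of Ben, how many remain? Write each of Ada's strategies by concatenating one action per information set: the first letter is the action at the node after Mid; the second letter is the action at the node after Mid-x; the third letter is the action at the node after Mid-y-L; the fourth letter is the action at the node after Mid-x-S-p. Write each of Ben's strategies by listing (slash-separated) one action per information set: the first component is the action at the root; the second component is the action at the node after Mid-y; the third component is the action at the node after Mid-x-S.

5

Ada has 16 pure strategies: xSHg, xSHf, xSTg, xSTf, xEHg, xEHf, xETg, xETf, ySHg, ySHf, ySTg, ySTf, yEHg, yEHf, yETg, yETf. Columns: Mid/C/q, Mid/C/p, Mid/L/q, Mid/L/p, Lo/C/q, Lo/C/p, Lo/L/q, Lo/L/p.
{xSHg, xSTg} → row (6,-3) (-2,5) (6,-3) (-2,5) (2,-4) (2,-4) (2,-4) (2,-4)
{xSHf, xSTf} → row (6,-3) (-3,-1) (6,-3) (-3,-1) (2,-4) (2,-4) (2,-4) (2,-4)
{xEHg, xEHf, xETg, xETf} → row (5,1) (5,1) (5,1) (5,1) (2,-4) (2,-4) (2,-4) (2,-4)
{ySHg, ySHf, yEHg, yEHf} → row (-4,2) (-4,2) (5,6) (5,6) (2,-4) (2,-4) (2,-4) (2,-4)
{ySTg, ySTf, yETg, yETf} → row (-4,2) (-4,2) (5,-4) (5,-4) (2,-4) (2,-4) (2,-4) (2,-4)
That's 5 distinct rows out of 16 strategies.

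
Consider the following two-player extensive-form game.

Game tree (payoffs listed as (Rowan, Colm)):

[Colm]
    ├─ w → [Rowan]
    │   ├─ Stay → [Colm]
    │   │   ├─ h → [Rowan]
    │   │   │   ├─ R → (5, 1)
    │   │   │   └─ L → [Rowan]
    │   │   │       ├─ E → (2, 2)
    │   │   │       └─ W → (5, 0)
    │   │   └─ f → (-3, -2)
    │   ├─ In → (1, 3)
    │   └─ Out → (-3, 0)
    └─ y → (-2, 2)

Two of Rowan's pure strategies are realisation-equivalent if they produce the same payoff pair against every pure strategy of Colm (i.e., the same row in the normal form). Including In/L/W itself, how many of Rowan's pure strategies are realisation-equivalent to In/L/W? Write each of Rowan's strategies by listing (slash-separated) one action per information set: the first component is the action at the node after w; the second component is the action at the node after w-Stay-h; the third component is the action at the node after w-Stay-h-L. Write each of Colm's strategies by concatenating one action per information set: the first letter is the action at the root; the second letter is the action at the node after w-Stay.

4

Row for In/L/W (columns wh, wf, yh, yf): (1,3) (1,3) (-2,2) (-2,2).
Under In/L/W, Rowan's choice at the node after w-Stay-h and at the node after w-Stay-h-L can never be reached regardless of what Colm does, so varying those choices leaves every outcome unchanged.
Holding the reachable choices fixed and varying the unreachable ones freely already gives 2 × 2 = 4 equivalent strategies.
No other strategy reproduces this row, so those 4 are the full class: In/R/E, In/R/W, In/L/E, In/L/W.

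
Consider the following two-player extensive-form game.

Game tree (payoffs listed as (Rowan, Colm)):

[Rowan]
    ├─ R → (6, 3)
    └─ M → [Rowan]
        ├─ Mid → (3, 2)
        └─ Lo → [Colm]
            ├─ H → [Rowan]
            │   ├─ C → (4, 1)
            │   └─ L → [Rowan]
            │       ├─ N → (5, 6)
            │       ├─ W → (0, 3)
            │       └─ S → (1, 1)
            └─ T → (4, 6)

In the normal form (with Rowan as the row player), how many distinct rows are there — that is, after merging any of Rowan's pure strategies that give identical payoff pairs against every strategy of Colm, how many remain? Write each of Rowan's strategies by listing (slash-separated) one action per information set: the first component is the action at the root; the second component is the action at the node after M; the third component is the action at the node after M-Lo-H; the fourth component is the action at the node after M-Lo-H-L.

Rowan has 24 pure strategies: R/Mid/C/N, R/Mid/C/W, R/Mid/C/S, R/Mid/L/N, R/Mid/L/W, R/Mid/L/S, R/Lo/C/N, R/Lo/C/W, R/Lo/C/S, R/Lo/L/N, R/Lo/L/W, R/Lo/L/S, M/Mid/C/N, M/Mid/C/W, M/Mid/C/S, M/Mid/L/N, M/Mid/L/W, M/Mid/L/S, M/Lo/C/N, M/Lo/C/W, M/Lo/C/S, M/Lo/L/N, M/Lo/L/W, M/Lo/L/S. Columns: H, T.
{R/Mid/C/N, R/Mid/C/W, R/Mid/C/S, R/Mid/L/N, R/Mid/L/W, R/Mid/L/S, R/Lo/C/N, R/Lo/C/W, R/Lo/C/S, R/Lo/L/N, R/Lo/L/W, R/Lo/L/S} → row (6,3) (6,3)
{M/Mid/C/N, M/Mid/C/W, M/Mid/C/S, M/Mid/L/N, M/Mid/L/W, M/Mid/L/S} → row (3,2) (3,2)
{M/Lo/C/N, M/Lo/C/W, M/Lo/C/S} → row (4,1) (4,6)
{M/Lo/L/N} → row (5,6) (4,6)
{M/Lo/L/W} → row (0,3) (4,6)
{M/Lo/L/S} → row (1,1) (4,6)
That's 6 distinct rows out of 24 strategies.

6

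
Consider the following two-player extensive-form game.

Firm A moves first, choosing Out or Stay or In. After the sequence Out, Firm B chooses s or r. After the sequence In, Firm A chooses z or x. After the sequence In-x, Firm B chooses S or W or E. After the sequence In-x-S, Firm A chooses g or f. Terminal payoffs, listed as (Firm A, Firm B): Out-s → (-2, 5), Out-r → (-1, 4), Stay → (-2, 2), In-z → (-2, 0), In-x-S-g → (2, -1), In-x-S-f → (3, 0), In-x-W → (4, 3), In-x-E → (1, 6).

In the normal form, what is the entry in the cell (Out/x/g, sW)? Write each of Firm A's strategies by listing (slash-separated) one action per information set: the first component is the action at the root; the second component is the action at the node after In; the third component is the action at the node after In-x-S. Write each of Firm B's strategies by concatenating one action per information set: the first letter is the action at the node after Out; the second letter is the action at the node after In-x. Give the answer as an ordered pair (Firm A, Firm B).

(-2, 5)

Trace the play path from the root:
  Firm A plays Out
  Firm B plays s at [Out]
→ terminal payoff (-2, 5).
(Firm A's choice at the node after In is never reached on this path, so it doesn't affect the outcome.)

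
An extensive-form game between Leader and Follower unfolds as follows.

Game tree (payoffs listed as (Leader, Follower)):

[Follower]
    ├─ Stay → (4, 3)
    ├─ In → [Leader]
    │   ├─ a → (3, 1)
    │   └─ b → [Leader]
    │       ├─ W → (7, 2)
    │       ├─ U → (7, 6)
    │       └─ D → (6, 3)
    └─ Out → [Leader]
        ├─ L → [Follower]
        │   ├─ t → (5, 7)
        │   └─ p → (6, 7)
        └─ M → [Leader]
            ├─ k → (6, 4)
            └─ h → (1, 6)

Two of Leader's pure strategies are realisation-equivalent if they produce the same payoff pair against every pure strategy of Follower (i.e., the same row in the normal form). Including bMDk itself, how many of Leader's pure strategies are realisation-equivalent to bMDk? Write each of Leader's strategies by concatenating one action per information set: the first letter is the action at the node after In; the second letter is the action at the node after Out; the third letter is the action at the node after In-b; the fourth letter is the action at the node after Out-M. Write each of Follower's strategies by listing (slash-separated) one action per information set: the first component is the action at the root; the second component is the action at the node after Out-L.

1

Row for bMDk (columns Stay/t, Stay/p, In/t, In/p, Out/t, Out/p): (4,3) (4,3) (6,3) (6,3) (6,4) (6,4).
Every one of Leader's information sets is on the play path for some reply by Follower when Leader follows bMDk.
Changing the action at any of them therefore changes at least one column, so only bMDk itself gives this row.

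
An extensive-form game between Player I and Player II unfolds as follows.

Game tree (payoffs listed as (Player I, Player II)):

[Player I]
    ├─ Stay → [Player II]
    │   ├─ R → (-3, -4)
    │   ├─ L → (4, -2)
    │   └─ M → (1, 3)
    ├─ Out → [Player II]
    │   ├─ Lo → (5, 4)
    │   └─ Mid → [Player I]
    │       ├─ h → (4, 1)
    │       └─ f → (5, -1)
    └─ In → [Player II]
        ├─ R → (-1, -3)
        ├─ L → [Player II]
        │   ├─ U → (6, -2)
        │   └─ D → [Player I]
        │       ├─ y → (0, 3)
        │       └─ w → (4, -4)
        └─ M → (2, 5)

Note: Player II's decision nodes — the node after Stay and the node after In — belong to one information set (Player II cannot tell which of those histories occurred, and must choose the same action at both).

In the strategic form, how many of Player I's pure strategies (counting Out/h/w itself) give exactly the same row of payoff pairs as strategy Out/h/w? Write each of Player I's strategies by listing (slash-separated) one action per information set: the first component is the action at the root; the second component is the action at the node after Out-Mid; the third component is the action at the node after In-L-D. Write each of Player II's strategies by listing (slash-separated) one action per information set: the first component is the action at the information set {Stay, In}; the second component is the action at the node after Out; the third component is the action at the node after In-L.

Row for Out/h/w (columns R/Lo/U, R/Lo/D, R/Mid/U, R/Mid/D, L/Lo/U, L/Lo/D, L/Mid/U, L/Mid/D, M/Lo/U, M/Lo/D, M/Mid/U, M/Mid/D): (5,4) (5,4) (4,1) (4,1) (5,4) (5,4) (4,1) (4,1) (5,4) (5,4) (4,1) (4,1).
Under Out/h/w, Player I's choice at the node after In-L-D can never be reached regardless of what Player II does, so varying those choices leaves every outcome unchanged.
Holding the reachable choices fixed and varying the unreachable one freely already gives 2 equivalent strategies.
No other strategy reproduces this row, so those 2 are the full class: Out/h/y, Out/h/w.

2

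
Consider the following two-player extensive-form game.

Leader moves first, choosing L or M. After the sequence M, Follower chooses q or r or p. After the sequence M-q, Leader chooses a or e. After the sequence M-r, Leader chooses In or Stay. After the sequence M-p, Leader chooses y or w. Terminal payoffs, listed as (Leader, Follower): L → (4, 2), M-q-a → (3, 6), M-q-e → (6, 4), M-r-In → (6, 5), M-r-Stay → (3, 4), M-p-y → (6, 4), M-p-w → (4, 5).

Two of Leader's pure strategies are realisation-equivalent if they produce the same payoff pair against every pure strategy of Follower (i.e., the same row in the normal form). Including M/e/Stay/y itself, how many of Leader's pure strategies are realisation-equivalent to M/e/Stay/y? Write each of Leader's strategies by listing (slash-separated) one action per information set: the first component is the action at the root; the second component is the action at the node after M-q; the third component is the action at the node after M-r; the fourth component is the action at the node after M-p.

1

Row for M/e/Stay/y (columns q, r, p): (6,4) (3,4) (6,4).
Every one of Leader's information sets is on the play path for some reply by Follower when Leader follows M/e/Stay/y.
Changing the action at any of them therefore changes at least one column, so only M/e/Stay/y itself gives this row.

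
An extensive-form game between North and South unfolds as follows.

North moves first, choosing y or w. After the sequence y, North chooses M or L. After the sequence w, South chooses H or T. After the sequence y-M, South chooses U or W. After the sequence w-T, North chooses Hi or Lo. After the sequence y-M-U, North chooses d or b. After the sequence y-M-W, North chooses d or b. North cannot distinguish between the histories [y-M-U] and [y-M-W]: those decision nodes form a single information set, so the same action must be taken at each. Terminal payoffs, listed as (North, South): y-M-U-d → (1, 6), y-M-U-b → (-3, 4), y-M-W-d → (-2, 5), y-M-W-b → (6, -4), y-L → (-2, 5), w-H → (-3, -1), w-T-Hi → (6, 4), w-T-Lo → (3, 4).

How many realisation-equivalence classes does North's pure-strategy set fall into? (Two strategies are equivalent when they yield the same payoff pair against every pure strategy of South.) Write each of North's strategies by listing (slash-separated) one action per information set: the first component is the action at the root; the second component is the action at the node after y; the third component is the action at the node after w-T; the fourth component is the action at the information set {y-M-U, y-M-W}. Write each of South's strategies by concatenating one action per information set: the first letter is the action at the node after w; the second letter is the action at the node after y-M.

5

North has 16 pure strategies: y/M/Hi/d, y/M/Hi/b, y/M/Lo/d, y/M/Lo/b, y/L/Hi/d, y/L/Hi/b, y/L/Lo/d, y/L/Lo/b, w/M/Hi/d, w/M/Hi/b, w/M/Lo/d, w/M/Lo/b, w/L/Hi/d, w/L/Hi/b, w/L/Lo/d, w/L/Lo/b. Columns: HU, HW, TU, TW.
{y/M/Hi/d, y/M/Lo/d} → row (1,6) (-2,5) (1,6) (-2,5)
{y/M/Hi/b, y/M/Lo/b} → row (-3,4) (6,-4) (-3,4) (6,-4)
{y/L/Hi/d, y/L/Hi/b, y/L/Lo/d, y/L/Lo/b} → row (-2,5) (-2,5) (-2,5) (-2,5)
{w/M/Hi/d, w/M/Hi/b, w/L/Hi/d, w/L/Hi/b} → row (-3,-1) (-3,-1) (6,4) (6,4)
{w/M/Lo/d, w/M/Lo/b, w/L/Lo/d, w/L/Lo/b} → row (-3,-1) (-3,-1) (3,4) (3,4)
That's 5 distinct rows out of 16 strategies.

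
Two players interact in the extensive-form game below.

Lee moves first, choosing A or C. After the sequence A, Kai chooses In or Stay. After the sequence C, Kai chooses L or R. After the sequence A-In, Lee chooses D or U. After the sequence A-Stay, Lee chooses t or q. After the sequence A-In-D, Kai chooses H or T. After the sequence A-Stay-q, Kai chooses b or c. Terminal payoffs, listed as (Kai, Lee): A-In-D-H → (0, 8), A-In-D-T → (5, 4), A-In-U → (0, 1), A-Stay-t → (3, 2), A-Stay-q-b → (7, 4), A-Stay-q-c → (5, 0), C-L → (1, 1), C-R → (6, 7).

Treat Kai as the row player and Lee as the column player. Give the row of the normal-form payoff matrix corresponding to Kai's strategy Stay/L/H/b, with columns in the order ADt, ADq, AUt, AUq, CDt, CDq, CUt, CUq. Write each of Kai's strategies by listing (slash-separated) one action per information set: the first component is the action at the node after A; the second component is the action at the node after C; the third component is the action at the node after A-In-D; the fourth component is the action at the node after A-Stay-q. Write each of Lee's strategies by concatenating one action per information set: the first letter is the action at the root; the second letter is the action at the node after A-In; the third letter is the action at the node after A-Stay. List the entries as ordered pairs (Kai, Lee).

(3,2) (7,4) (3,2) (7,4) (1,1) (1,1) (1,1) (1,1)

vs ADt: Lee plays A → Kai plays Stay at [A] → Lee plays t at [A-Stay] → (3, 2)
vs ADq: Lee plays A → Kai plays Stay at [A] → Lee plays q at [A-Stay] → Kai plays b at [A-Stay-q] → (7, 4)
vs AUt: Lee plays A → Kai plays Stay at [A] → Lee plays t at [A-Stay] → (3, 2)
vs AUq: Lee plays A → Kai plays Stay at [A] → Lee plays q at [A-Stay] → Kai plays b at [A-Stay-q] → (7, 4)
vs CDt: Lee plays C → Kai plays L at [C] → (1, 1)
vs CDq: Lee plays C → Kai plays L at [C] → (1, 1)
vs CUt: Lee plays C → Kai plays L at [C] → (1, 1)
vs CUq: Lee plays C → Kai plays L at [C] → (1, 1)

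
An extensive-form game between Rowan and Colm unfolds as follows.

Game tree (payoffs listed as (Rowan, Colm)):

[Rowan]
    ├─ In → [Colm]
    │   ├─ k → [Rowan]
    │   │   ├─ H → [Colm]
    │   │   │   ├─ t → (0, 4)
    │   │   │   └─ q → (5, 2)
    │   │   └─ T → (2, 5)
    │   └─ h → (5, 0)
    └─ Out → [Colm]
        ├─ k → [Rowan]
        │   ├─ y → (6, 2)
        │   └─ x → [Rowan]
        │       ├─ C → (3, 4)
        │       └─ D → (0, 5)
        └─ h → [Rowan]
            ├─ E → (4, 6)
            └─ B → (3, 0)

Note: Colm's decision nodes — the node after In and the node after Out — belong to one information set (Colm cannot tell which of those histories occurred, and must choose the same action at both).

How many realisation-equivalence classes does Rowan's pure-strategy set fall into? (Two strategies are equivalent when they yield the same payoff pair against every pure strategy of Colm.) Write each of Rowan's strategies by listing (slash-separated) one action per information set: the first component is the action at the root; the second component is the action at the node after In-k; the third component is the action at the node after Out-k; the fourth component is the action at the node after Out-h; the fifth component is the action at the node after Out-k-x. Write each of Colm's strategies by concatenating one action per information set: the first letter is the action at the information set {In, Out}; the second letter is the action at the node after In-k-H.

8

Rowan has 32 pure strategies: In/H/y/E/C, In/H/y/E/D, In/H/y/B/C, In/H/y/B/D, In/H/x/E/C, In/H/x/E/D, In/H/x/B/C, In/H/x/B/D, In/T/y/E/C, In/T/y/E/D, In/T/y/B/C, In/T/y/B/D, In/T/x/E/C, In/T/x/E/D, In/T/x/B/C, In/T/x/B/D, Out/H/y/E/C, Out/H/y/E/D, Out/H/y/B/C, Out/H/y/B/D, Out/H/x/E/C, Out/H/x/E/D, Out/H/x/B/C, Out/H/x/B/D, Out/T/y/E/C, Out/T/y/E/D, Out/T/y/B/C, Out/T/y/B/D, Out/T/x/E/C, Out/T/x/E/D, Out/T/x/B/C, Out/T/x/B/D. Columns: kt, kq, ht, hq.
{In/H/y/E/C, In/H/y/E/D, In/H/y/B/C, In/H/y/B/D, In/H/x/E/C, In/H/x/E/D, In/H/x/B/C, In/H/x/B/D} → row (0,4) (5,2) (5,0) (5,0)
{In/T/y/E/C, In/T/y/E/D, In/T/y/B/C, In/T/y/B/D, In/T/x/E/C, In/T/x/E/D, In/T/x/B/C, In/T/x/B/D} → row (2,5) (2,5) (5,0) (5,0)
{Out/H/y/E/C, Out/H/y/E/D, Out/T/y/E/C, Out/T/y/E/D} → row (6,2) (6,2) (4,6) (4,6)
{Out/H/y/B/C, Out/H/y/B/D, Out/T/y/B/C, Out/T/y/B/D} → row (6,2) (6,2) (3,0) (3,0)
{Out/H/x/E/C, Out/T/x/E/C} → row (3,4) (3,4) (4,6) (4,6)
{Out/H/x/E/D, Out/T/x/E/D} → row (0,5) (0,5) (4,6) (4,6)
{Out/H/x/B/C, Out/T/x/B/C} → row (3,4) (3,4) (3,0) (3,0)
{Out/H/x/B/D, Out/T/x/B/D} → row (0,5) (0,5) (3,0) (3,0)
That's 8 distinct rows out of 32 strategies.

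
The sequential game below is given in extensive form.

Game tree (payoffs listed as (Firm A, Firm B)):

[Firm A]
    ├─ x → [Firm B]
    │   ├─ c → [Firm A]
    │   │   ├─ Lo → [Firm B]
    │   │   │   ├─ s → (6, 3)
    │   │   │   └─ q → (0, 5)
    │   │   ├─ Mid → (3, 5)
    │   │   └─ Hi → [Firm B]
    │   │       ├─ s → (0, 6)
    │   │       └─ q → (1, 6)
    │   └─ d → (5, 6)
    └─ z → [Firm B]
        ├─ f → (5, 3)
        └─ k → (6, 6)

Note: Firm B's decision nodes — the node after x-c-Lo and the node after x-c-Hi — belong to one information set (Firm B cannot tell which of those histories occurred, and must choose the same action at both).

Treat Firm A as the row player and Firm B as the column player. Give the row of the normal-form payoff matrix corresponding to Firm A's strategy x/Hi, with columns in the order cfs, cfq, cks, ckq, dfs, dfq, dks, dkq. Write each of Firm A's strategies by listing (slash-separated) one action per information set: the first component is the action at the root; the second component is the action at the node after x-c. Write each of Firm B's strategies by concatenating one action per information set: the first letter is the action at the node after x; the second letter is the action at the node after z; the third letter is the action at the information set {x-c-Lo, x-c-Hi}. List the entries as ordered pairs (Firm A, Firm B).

(0,6) (1,6) (0,6) (1,6) (5,6) (5,6) (5,6) (5,6)

vs cfs: Firm A plays x → Firm B plays c at [x] → Firm A plays Hi at [x-c] → Firm B plays s at [x-c-Hi] → (0, 6)
vs cfq: Firm A plays x → Firm B plays c at [x] → Firm A plays Hi at [x-c] → Firm B plays q at [x-c-Hi] → (1, 6)
vs cks: Firm A plays x → Firm B plays c at [x] → Firm A plays Hi at [x-c] → Firm B plays s at [x-c-Hi] → (0, 6)
vs ckq: Firm A plays x → Firm B plays c at [x] → Firm A plays Hi at [x-c] → Firm B plays q at [x-c-Hi] → (1, 6)
vs dfs: Firm A plays x → Firm B plays d at [x] → (5, 6)
vs dfq: Firm A plays x → Firm B plays d at [x] → (5, 6)
vs dks: Firm A plays x → Firm B plays d at [x] → (5, 6)
vs dkq: Firm A plays x → Firm B plays d at [x] → (5, 6)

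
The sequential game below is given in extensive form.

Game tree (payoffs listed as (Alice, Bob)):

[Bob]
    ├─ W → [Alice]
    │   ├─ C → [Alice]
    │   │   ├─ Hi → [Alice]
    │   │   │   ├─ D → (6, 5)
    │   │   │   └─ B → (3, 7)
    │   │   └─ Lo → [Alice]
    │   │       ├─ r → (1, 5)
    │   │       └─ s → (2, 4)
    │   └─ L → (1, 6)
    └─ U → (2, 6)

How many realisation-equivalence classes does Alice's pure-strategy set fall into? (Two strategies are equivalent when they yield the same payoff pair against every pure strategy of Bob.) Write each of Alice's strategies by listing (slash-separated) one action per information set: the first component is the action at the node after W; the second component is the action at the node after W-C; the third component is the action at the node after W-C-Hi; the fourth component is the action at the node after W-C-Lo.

Alice has 16 pure strategies: C/Hi/D/r, C/Hi/D/s, C/Hi/B/r, C/Hi/B/s, C/Lo/D/r, C/Lo/D/s, C/Lo/B/r, C/Lo/B/s, L/Hi/D/r, L/Hi/D/s, L/Hi/B/r, L/Hi/B/s, L/Lo/D/r, L/Lo/D/s, L/Lo/B/r, L/Lo/B/s. Columns: W, U.
{C/Hi/D/r, C/Hi/D/s} → row (6,5) (2,6)
{C/Hi/B/r, C/Hi/B/s} → row (3,7) (2,6)
{C/Lo/D/r, C/Lo/B/r} → row (1,5) (2,6)
{C/Lo/D/s, C/Lo/B/s} → row (2,4) (2,6)
{L/Hi/D/r, L/Hi/D/s, L/Hi/B/r, L/Hi/B/s, L/Lo/D/r, L/Lo/D/s, L/Lo/B/r, L/Lo/B/s} → row (1,6) (2,6)
That's 5 distinct rows out of 16 strategies.

5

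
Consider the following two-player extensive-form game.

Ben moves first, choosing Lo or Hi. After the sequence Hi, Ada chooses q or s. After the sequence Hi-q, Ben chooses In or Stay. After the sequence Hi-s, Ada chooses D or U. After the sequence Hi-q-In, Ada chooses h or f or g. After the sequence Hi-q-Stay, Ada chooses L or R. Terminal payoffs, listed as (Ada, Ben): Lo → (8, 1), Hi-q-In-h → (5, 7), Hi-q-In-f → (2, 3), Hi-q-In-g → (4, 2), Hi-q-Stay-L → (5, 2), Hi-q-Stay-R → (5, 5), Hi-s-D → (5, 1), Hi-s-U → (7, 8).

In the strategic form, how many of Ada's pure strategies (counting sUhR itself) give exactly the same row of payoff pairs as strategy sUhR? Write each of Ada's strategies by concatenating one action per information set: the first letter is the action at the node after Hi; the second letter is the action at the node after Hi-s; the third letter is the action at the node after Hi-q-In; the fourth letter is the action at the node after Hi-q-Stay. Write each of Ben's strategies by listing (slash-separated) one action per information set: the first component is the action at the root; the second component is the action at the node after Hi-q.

6

Row for sUhR (columns Lo/In, Lo/Stay, Hi/In, Hi/Stay): (8,1) (8,1) (7,8) (7,8).
Under sUhR, Ada's choice at the node after Hi-q-In and at the node after Hi-q-Stay can never be reached regardless of what Ben does, so varying those choices leaves every outcome unchanged.
Holding the reachable choices fixed and varying the unreachable ones freely already gives 3 × 2 = 6 equivalent strategies.
No other strategy reproduces this row, so those 6 are the full class: sUhL, sUhR, sUfL, sUfR, sUgL, sUgR.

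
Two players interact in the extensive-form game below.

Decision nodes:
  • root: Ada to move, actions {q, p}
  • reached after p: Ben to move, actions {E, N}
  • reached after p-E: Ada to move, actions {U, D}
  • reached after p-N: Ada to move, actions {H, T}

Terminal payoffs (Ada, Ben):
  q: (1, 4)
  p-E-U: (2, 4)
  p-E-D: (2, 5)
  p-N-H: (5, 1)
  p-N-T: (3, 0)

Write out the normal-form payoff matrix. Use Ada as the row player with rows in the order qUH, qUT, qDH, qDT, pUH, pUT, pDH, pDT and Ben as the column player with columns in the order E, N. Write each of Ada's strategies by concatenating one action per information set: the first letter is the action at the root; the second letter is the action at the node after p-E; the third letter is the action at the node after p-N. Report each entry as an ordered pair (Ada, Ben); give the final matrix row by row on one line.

            E        N
 qUH    (1,4)    (1,4)
 qUT    (1,4)    (1,4)
 qDH    (1,4)    (1,4)
 qDT    (1,4)    (1,4)
 pUH    (2,4)    (5,1)
 pUT    (2,4)    (3,0)
 pDH    (2,5)    (5,1)
 pDT    (2,5)    (3,0)

qUH: (1,4) (1,4) | qUT: (1,4) (1,4) | qDH: (1,4) (1,4) | qDT: (1,4) (1,4) | pUH: (2,4) (5,1) | pUT: (2,4) (3,0) | pDH: (2,5) (5,1) | pDT: (2,5) (3,0)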